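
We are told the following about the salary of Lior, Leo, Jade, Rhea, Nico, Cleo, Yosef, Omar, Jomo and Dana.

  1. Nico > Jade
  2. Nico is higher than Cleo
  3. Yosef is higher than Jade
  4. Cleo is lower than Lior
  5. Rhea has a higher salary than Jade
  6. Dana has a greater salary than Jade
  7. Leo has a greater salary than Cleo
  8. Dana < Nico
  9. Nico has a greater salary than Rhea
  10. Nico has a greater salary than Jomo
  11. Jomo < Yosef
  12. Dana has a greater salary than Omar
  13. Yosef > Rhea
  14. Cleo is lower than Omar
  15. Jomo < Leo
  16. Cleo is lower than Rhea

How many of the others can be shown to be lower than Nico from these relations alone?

The elements the relations force below Nico are Jade, Jomo, Cleo, Omar, Dana, Rhea — no chain reaches any other.
That is 6.

6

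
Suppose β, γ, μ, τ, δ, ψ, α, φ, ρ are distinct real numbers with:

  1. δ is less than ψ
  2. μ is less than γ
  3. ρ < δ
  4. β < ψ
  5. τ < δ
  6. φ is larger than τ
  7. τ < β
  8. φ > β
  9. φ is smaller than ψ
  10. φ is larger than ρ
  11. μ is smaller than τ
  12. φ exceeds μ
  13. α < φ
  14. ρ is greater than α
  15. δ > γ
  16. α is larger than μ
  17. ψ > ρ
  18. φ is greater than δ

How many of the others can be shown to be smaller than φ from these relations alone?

7

The elements the relations force below φ are μ, α, ρ, τ, γ, δ, β — no chain reaches any other.
That is 7.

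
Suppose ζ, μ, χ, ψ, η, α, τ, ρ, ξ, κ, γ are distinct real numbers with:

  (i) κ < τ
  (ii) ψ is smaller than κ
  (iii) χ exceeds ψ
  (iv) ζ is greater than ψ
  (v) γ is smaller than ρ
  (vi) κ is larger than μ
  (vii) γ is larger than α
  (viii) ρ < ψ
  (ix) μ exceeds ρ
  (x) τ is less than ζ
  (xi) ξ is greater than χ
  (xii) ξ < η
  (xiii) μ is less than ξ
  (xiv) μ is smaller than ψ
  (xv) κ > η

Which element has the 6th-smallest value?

The consecutive relations fix a unique order: α < γ < ρ < μ < ψ < χ < ξ < η < κ < τ < ζ.
The 6th smallest is χ.

χ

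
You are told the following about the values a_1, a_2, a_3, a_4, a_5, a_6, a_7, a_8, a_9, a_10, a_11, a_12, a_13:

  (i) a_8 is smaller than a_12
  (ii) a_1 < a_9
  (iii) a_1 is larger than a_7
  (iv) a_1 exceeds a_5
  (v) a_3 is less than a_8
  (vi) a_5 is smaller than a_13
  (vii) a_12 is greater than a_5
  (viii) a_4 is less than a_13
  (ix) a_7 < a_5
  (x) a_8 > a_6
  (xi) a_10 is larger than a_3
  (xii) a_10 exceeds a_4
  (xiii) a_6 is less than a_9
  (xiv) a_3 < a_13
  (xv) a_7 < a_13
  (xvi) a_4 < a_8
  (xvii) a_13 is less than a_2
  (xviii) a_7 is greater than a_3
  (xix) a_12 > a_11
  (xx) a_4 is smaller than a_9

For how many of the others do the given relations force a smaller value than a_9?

6

From a_9 the given relations immediately reach a_4, a_6, a_1.
From those, a_7, a_5 — 5 in total.
From those, a_3 — 6 in total.
Nothing else is reachable below a_9; 6 in all.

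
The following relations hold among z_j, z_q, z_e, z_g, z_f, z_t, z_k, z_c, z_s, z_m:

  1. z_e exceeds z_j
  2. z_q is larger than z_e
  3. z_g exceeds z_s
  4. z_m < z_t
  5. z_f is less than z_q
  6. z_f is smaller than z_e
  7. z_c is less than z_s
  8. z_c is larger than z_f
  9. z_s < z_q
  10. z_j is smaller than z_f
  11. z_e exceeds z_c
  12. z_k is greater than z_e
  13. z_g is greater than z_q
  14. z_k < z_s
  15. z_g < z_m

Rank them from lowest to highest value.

Each adjacent pair is fixed by a given relation: z_j < z_f; z_f < z_c; z_c < z_e; z_e < z_k; z_k < z_s; z_s < z_q; z_q < z_g; z_g < z_m; z_m < z_t. Chaining them end to end gives the full order.

z_j < z_f < z_c < z_e < z_k < z_s < z_q < z_g < z_m < z_t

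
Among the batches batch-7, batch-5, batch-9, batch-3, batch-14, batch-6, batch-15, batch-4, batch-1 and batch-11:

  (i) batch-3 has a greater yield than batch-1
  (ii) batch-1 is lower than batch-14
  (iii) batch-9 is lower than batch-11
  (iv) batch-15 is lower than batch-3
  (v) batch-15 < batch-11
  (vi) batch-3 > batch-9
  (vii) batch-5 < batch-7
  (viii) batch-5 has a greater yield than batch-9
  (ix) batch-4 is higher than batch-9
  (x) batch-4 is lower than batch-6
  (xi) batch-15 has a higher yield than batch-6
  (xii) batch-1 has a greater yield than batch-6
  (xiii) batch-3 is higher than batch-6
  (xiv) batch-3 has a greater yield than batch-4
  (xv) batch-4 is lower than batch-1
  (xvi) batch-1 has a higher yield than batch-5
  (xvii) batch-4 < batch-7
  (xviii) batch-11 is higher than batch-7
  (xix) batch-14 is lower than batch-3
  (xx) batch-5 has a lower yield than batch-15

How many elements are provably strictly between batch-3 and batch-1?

1

Chaining upward from batch-1 reaches: batch-14.
Chaining downward from batch-3 reaches: batch-9, batch-4, batch-5, batch-6, batch-15, batch-14.
Strictly between batch-1 and batch-3 are those in both lists: batch-14 — 1 element.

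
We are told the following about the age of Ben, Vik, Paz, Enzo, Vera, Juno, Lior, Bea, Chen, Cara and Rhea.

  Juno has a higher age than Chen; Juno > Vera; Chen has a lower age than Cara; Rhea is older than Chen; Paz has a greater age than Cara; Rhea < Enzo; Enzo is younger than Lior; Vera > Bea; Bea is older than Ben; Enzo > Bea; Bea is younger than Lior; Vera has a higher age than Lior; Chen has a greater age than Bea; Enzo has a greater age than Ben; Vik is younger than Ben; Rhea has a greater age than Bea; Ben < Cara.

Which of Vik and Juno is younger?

Link the given pairs in sequence: Vik < Ben; Ben < Bea; Bea < Chen; Chen < Rhea; Rhea < Enzo; Enzo < Lior; Lior < Vera; Vera < Juno.
Together: Vik < Ben < Bea < Chen < Rhea < Enzo < Lior < Vera < Juno.
So Vik < Juno; Vik is the younger of the two.

Vik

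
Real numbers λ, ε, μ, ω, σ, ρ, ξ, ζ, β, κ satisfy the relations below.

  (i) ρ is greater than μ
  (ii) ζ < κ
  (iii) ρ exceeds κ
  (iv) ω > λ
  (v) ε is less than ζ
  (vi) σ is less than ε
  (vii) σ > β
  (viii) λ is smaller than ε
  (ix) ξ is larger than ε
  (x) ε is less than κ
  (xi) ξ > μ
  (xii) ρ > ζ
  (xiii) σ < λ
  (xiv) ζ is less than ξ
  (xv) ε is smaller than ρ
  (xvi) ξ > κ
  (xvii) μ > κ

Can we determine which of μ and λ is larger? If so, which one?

μ

λ < ε and ε < ζ give λ < ζ.
With ζ < κ: λ < ε < ζ < κ.
Then κ < μ extends the chain to μ.
So μ is larger.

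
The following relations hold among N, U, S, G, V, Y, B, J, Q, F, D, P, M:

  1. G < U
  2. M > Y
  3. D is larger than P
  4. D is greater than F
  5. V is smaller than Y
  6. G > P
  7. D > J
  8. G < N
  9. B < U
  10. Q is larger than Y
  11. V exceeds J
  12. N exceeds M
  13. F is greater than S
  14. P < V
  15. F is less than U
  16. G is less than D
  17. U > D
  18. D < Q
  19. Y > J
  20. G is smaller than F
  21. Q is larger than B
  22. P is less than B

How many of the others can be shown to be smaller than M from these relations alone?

The elements the relations force below M are J, P, V, Y — no chain reaches any other.
That is 4.

4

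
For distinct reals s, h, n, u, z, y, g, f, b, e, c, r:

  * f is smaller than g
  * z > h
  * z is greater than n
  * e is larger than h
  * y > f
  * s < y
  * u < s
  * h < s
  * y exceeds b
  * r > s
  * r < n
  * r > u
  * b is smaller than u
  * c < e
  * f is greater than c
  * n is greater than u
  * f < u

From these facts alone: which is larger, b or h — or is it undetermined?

Following every chain through b: above b we get u, s, y, r, n, z.
h is not reached, and no chain runs the other way from h to b.
So the given relations leave the order of b and h undetermined.

undetermined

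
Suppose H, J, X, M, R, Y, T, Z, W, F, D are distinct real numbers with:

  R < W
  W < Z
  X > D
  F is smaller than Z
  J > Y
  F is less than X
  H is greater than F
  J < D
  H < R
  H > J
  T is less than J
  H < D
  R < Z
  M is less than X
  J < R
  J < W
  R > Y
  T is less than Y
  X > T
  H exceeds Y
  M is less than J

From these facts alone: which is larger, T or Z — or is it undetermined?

The relevant relations are T < Y; Y < J; J < H; H < R; R < W; W < Z.
Together: T < Y < J < H < R < W < Z.
So Z is larger.

Z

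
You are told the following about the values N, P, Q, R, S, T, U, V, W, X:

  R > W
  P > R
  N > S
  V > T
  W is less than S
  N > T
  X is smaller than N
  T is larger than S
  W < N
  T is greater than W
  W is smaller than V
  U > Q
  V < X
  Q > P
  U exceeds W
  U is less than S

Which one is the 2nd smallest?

R

Chaining the given pairs: W < R < P < Q < U < S < T < V < X < N.
The 2nd smallest is R.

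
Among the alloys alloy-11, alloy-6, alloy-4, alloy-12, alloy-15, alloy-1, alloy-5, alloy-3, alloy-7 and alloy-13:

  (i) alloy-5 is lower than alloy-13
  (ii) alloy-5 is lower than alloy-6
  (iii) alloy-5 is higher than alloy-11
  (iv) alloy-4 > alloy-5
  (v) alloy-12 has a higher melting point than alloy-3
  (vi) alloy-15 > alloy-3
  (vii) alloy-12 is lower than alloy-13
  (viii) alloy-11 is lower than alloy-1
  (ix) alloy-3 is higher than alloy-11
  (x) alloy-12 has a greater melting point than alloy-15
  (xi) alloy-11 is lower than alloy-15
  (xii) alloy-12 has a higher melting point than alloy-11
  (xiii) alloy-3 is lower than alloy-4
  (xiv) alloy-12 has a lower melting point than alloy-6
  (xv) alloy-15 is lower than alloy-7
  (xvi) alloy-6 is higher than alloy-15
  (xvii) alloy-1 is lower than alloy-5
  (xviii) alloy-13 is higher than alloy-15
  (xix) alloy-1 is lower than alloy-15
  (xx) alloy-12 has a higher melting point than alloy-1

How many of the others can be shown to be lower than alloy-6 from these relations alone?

6

The elements the relations force below alloy-6 are alloy-11, alloy-3, alloy-1, alloy-15, alloy-5, alloy-12 — no chain reaches any other.
That is 6.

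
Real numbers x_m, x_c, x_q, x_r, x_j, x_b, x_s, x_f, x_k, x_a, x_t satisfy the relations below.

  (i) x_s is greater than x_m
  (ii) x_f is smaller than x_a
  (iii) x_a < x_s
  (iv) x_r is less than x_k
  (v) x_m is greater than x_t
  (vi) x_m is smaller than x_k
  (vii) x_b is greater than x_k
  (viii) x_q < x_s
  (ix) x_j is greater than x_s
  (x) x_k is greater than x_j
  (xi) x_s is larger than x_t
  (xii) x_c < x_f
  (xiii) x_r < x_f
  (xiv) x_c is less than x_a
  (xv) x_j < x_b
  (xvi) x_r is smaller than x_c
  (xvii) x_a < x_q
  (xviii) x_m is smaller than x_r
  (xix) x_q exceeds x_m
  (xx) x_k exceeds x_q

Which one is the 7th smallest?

Chaining the given pairs: x_t < x_m < x_r < x_c < x_f < x_a < x_q < x_s < x_j < x_k < x_b.
Counting 7 from the smallest end gives x_q.

x_q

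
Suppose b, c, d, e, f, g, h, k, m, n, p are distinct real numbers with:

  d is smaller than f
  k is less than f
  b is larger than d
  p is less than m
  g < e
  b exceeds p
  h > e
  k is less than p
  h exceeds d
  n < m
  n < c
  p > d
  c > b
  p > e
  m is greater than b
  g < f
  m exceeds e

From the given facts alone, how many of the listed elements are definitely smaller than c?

7

The elements the relations force below c are d, k, g, e, p, b, n — no chain reaches any other.
That is 7.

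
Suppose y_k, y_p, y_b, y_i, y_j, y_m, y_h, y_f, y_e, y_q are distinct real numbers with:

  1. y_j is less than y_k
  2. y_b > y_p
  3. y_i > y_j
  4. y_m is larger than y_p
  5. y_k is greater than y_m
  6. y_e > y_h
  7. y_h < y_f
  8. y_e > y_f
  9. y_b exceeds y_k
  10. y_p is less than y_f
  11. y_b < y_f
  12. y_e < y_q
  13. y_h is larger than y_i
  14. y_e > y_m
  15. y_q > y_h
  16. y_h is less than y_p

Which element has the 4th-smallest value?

The consecutive relations fix a unique order: y_j < y_i < y_h < y_p < y_m < y_k < y_b < y_f < y_e < y_q.
The 4th smallest is y_p.

y_p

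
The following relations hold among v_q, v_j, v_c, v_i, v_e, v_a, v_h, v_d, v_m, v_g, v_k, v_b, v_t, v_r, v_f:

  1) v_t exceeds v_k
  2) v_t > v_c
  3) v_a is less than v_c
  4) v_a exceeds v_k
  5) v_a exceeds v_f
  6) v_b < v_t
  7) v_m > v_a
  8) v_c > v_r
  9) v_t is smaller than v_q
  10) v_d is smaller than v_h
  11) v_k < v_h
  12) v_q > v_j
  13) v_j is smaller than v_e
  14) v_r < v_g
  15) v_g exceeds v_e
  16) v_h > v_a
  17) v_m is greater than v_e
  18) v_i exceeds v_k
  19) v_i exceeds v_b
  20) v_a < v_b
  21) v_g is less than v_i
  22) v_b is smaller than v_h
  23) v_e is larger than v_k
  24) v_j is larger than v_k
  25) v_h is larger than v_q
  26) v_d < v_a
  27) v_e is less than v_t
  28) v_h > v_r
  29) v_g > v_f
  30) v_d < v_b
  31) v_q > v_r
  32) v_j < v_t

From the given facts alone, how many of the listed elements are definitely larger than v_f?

From v_f the given relations immediately reach v_a, v_g.
From those, v_b, v_c, v_i, v_m, v_h — 7 in total.
From those, v_t — 8 in total.
From those, v_q — 9 in total.
Nothing else is reachable above v_f; 9 in all.

9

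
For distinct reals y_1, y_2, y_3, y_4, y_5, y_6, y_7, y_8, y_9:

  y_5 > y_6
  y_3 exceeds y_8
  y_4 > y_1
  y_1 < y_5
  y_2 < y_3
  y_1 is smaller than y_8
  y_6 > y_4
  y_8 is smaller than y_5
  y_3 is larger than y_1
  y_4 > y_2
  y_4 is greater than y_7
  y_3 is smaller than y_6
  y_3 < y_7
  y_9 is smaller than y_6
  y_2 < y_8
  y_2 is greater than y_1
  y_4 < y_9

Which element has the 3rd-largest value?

y_9

Chaining the given pairs: y_1 < y_2 < y_8 < y_3 < y_7 < y_4 < y_9 < y_6 < y_5.
The 3rd largest is y_9.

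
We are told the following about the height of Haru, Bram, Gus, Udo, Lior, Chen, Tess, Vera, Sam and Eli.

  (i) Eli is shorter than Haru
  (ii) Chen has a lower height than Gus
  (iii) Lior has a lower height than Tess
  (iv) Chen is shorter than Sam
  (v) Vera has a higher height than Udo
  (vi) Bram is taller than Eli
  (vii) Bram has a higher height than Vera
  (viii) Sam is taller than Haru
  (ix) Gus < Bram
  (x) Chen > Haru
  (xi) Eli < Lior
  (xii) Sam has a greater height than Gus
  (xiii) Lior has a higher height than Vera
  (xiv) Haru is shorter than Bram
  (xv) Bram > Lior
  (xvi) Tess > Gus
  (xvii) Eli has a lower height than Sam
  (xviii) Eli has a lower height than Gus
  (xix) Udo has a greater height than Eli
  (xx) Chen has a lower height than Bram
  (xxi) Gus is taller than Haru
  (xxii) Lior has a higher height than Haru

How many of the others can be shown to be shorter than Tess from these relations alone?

Directly below Tess: Gus, Lior.
One step further: Eli, Haru, Vera, Chen (6 so far).
One step further: Udo (7 so far).
Nothing else is reachable below Tess; 7 in all.

7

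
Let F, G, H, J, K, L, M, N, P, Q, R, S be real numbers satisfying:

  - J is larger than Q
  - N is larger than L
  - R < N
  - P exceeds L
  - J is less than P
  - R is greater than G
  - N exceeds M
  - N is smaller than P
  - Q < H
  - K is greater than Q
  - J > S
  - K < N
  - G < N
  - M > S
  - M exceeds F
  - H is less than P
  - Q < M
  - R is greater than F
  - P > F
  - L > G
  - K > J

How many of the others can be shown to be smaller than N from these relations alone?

9

From N the given relations immediately reach G, L, M, R, K.
From those, S, Q, J, F — 9 in total.
Nothing else is reachable below N; 9 in all.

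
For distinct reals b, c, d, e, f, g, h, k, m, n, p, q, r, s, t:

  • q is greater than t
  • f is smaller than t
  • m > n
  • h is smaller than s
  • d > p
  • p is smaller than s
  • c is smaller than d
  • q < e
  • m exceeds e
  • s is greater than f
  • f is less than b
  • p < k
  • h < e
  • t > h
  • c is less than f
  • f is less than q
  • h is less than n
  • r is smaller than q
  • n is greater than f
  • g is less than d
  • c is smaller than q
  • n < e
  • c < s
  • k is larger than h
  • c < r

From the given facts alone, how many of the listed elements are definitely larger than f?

Directly above f: t, q, n, s, b.
One step further: e, m (7 so far).
Nothing else is reachable above f; 7 in all.

7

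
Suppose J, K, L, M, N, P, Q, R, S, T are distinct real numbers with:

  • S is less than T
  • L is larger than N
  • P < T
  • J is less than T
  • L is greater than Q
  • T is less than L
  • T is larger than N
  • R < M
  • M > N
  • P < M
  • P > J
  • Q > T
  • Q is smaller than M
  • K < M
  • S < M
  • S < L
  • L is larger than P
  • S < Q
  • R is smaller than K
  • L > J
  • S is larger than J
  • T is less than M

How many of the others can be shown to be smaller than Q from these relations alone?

5

Directly below Q: S, T.
One step further: J, P, N (5 so far).
Nothing else is reachable below Q; 5 in all.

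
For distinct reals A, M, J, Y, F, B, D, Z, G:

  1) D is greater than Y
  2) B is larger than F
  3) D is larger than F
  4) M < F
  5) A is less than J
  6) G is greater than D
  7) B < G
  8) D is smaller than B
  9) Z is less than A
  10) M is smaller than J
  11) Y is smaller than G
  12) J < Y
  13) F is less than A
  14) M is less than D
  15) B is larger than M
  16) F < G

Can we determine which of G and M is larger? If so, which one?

G

Following the relations from M: M < F < A < J < Y < D < B < G.
So G is larger.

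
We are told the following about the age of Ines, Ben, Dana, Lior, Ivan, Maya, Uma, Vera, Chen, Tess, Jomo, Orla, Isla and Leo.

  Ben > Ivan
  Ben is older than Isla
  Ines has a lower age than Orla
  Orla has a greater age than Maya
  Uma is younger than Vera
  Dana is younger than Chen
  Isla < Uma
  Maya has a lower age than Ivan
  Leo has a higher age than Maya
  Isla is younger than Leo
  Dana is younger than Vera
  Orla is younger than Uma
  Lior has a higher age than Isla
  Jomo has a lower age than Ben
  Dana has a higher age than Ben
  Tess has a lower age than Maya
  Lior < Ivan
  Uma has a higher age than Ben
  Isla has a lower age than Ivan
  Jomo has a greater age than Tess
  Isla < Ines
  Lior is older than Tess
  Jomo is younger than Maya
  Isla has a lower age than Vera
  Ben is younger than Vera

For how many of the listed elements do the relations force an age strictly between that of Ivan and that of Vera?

Chaining upward from Ivan reaches: Ben, Dana, Uma, Chen.
Chaining downward from Vera reaches: Tess, Jomo, Isla, Maya, Lior, Ines, Ben, Dana, Orla, Uma.
Strictly between Ivan and Vera are those in both lists: Ben, Dana, Uma — 3 elements.

3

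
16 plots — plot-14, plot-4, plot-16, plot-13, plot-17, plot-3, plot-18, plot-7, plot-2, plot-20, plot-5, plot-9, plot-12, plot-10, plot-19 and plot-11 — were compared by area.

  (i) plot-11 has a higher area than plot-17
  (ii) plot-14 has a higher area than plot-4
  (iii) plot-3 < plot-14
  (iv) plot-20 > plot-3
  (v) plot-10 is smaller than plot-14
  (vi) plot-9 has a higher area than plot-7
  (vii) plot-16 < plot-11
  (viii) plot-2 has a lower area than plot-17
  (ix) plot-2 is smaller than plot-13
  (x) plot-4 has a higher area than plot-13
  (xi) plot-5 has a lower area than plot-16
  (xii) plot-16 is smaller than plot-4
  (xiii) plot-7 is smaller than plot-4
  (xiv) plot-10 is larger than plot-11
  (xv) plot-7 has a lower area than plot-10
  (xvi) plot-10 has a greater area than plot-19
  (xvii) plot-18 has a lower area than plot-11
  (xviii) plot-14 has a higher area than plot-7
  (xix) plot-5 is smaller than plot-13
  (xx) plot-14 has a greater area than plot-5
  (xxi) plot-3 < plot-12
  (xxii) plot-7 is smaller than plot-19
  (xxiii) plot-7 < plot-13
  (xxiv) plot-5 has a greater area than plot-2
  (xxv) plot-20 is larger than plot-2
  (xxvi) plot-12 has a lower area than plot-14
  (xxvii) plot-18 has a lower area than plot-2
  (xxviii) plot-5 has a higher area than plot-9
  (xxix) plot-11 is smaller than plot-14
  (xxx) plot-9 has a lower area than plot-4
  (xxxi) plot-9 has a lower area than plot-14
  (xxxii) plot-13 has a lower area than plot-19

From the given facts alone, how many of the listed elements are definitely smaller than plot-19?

6

Directly below plot-19: plot-7, plot-13.
One step further: plot-2, plot-5 (4 so far).
One step further: plot-18, plot-9 (6 so far).
No other element is forced below plot-19 by the given relations, so the count is 6.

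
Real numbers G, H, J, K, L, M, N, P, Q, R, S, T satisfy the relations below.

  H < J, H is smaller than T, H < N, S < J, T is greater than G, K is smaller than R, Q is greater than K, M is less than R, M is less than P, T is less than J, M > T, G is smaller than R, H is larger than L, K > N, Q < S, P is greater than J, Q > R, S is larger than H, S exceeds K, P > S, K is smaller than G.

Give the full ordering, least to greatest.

L < H < N < K < G < T < M < R < Q < S < J < P

Nothing is placed below L, so it is least; from there L < H; H < N; N < K; K < G; G < T; T < M; M < R; R < Q; Q < S; S < J; J < P, each given directly.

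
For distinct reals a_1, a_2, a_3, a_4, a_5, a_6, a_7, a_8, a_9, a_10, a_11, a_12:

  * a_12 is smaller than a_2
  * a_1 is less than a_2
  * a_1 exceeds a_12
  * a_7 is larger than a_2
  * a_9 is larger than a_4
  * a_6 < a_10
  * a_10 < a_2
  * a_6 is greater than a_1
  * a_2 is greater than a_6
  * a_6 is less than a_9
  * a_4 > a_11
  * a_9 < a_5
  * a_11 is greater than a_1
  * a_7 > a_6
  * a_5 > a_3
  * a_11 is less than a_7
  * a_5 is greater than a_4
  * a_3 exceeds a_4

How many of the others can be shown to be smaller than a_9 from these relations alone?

5

From a_9 the given relations immediately reach a_6, a_4.
From those, a_1, a_11 — 4 in total.
From those, a_12 — 5 in total.
Nothing else is reachable below a_9; 5 in all.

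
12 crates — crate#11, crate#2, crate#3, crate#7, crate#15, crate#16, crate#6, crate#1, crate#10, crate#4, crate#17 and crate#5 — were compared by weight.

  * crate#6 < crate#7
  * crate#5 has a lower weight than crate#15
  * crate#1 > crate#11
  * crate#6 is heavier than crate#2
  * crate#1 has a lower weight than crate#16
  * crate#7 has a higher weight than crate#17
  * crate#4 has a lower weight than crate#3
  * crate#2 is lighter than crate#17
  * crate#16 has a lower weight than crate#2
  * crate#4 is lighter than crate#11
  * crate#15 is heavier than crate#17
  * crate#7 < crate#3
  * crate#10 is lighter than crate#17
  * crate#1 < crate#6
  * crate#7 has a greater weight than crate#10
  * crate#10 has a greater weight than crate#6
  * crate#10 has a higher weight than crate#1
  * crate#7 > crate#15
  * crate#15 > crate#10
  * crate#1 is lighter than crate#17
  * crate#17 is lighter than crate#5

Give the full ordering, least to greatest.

crate#4 < crate#11 < crate#1 < crate#16 < crate#2 < crate#6 < crate#10 < crate#17 < crate#5 < crate#15 < crate#7 < crate#3

The consecutive links are each given: crate#4 < crate#11; crate#11 < crate#1; crate#1 < crate#16; crate#16 < crate#2; crate#2 < crate#6; crate#6 < crate#10; crate#10 < crate#17; crate#17 < crate#5; crate#5 < crate#15; crate#15 < crate#7; crate#7 < crate#3.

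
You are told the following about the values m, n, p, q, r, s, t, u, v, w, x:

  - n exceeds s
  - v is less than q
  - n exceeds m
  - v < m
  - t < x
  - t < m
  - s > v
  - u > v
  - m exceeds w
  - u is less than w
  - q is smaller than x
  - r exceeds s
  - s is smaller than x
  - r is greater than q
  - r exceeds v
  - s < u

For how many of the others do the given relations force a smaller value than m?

Directly below m: t, v, w.
One step further: u (4 so far).
One step further: s (5 so far).
No other element is forced below m by the given relations, so the count is 5.

5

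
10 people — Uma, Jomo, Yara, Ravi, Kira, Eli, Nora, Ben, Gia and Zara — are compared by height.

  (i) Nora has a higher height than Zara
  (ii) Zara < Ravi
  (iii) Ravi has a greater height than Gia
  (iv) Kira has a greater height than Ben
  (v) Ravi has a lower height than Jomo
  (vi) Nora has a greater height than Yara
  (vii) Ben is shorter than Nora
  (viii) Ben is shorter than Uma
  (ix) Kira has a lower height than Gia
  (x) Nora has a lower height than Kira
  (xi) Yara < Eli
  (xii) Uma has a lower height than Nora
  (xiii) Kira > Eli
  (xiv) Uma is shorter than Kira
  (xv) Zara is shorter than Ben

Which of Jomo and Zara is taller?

The relevant relations are Zara < Ben; Ben < Uma; Uma < Nora; Nora < Kira; Kira < Gia; Gia < Ravi; Ravi < Jomo.
Together: Zara < Ben < Uma < Nora < Kira < Gia < Ravi < Jomo.
So Zara < Jomo; Jomo is the taller of the two.

Jomo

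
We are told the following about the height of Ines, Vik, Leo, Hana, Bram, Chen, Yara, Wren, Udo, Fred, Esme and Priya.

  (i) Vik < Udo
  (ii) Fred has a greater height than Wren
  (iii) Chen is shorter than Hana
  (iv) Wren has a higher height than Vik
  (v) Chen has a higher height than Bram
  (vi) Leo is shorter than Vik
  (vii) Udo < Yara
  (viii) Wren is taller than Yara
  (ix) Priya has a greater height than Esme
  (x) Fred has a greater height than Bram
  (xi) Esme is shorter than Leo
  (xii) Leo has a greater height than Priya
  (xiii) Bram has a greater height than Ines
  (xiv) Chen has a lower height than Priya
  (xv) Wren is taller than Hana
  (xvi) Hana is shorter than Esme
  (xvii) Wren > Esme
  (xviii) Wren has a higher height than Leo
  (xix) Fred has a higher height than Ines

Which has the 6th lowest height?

The consecutive relations fix a unique order: Ines < Bram < Chen < Hana < Esme < Priya < Leo < Vik < Udo < Yara < Wren < Fred.
Counting 6 from the smallest end gives Priya.

Priya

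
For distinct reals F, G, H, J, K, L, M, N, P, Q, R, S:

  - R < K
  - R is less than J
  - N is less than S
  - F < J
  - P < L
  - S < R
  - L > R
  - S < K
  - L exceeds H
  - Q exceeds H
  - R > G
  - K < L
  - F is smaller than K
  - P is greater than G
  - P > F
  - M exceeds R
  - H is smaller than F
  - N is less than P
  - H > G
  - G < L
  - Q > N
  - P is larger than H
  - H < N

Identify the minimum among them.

G

H is not least since G < H; N is not least since H < N; F is not least since H < F; P is not least since F < P; Q is not least since N < Q; S is not least since N < S; R is not least since G < R; J is not least since F < J; M is not least since R < M; K is not least since F < K; L is not least since G < L.
Only G has nothing below it, so G is the minimum.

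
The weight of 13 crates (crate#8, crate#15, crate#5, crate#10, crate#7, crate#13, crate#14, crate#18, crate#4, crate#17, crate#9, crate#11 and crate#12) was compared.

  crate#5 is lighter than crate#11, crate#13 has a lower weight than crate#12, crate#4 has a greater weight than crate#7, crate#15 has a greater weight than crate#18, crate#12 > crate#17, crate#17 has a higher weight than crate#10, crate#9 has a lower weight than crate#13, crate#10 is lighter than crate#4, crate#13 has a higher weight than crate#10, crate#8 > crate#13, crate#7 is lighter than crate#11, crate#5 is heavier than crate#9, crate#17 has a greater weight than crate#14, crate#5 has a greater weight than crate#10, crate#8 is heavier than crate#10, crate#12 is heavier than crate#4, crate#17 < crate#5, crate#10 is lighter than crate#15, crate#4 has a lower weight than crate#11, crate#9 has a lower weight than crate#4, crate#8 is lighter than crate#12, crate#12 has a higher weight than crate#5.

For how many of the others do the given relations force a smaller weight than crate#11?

The elements the relations force below crate#11 are crate#7, crate#9, crate#10, crate#4, crate#14, crate#17, crate#5 — no chain reaches any other.
That is 7.

7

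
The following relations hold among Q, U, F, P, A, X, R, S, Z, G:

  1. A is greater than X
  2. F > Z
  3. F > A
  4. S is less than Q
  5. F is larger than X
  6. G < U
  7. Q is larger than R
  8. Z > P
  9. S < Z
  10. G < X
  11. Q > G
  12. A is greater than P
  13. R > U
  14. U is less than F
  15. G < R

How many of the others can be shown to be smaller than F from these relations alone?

The elements the relations force below F are P, G, X, U, S, A, Z — no chain reaches any other.
That is 7.

7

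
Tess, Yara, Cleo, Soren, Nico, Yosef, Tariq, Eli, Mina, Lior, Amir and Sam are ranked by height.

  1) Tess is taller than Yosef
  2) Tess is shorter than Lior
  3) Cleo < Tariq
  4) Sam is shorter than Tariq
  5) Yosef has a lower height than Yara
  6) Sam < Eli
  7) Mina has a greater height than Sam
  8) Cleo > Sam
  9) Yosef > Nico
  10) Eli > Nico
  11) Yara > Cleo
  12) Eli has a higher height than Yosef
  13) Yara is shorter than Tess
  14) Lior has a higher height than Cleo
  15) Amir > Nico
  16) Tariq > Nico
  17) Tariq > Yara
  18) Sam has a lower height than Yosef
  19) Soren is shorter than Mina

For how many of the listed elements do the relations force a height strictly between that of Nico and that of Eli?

The relations place Nico below Eli. An element lies strictly between them when it is forced above Nico and also forced below Eli.
Above Nico: {Amir, Yosef, Yara, Tariq, Tess, Lior}. Below Eli: {Sam, Yosef}.
Intersection: {Yosef} — 1.

1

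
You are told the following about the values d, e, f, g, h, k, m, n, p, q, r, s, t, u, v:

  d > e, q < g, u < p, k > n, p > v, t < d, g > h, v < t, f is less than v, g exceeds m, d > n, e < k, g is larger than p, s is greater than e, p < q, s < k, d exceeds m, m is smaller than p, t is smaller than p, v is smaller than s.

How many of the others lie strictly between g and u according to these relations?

2

The relations place u below g. An element lies strictly between them when it is forced above u and also forced below g.
Above u: {p, q}. Below g: {f, v, t, m, p, h, q}.
Intersection: {p, q} — 2.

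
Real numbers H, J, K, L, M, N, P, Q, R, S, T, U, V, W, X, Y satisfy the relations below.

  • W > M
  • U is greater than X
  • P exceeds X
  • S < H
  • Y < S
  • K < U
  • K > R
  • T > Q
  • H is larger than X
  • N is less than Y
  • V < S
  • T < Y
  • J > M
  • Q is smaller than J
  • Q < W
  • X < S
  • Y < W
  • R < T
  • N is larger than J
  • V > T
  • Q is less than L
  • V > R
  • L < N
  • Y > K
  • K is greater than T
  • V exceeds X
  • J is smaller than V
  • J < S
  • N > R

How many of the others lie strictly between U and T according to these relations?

The relations place T below U. An element lies strictly between them when it is forced above T and also forced below U.
Above T: {K, Y, V, W, S, H}. Below U: {R, Q, X, K}.
Intersection: {K} — 1.

1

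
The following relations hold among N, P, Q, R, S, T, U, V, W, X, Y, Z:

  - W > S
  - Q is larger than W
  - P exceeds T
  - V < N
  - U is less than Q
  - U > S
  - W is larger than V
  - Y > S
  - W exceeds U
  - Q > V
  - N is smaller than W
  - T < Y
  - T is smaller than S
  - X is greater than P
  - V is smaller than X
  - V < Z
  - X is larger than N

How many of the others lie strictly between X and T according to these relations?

The relations place T below X. An element lies strictly between them when it is forced above T and also forced below X.
Above T: {S, P, U, W, Y, Q}. Below X: {V, P, N}.
Intersection: {P} — 1.

1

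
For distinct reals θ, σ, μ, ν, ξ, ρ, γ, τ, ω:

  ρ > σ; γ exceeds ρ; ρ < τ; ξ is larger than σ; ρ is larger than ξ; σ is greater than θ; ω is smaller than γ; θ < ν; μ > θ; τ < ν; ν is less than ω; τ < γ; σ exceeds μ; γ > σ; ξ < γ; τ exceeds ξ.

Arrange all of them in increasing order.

θ < μ < σ < ξ < ρ < τ < ν < ω < γ

The consecutive links are each given: θ < μ; μ < σ; σ < ξ; ξ < ρ; ρ < τ; τ < ν; ν < ω; ω < γ.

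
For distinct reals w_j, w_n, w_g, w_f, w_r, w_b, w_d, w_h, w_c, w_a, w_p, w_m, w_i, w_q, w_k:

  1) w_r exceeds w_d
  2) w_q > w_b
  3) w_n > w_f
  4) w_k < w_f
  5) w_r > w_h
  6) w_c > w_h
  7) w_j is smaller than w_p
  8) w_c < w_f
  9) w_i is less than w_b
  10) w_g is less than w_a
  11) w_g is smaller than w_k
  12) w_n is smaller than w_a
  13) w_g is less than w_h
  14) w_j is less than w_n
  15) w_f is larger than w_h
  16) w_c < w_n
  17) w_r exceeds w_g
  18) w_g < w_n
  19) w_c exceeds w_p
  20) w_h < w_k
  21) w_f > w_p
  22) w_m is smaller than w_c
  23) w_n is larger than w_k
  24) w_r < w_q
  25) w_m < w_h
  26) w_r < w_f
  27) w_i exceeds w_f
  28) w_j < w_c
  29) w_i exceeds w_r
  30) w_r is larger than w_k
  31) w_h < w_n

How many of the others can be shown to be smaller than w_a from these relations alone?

11

From w_a the given relations immediately reach w_g, w_n.
From those, w_j, w_h, w_k, w_c, w_f — 7 in total.
From those, w_m, w_p, w_r — 10 in total.
From those, w_d — 11 in total.
Nothing else is reachable below w_a; 11 in all.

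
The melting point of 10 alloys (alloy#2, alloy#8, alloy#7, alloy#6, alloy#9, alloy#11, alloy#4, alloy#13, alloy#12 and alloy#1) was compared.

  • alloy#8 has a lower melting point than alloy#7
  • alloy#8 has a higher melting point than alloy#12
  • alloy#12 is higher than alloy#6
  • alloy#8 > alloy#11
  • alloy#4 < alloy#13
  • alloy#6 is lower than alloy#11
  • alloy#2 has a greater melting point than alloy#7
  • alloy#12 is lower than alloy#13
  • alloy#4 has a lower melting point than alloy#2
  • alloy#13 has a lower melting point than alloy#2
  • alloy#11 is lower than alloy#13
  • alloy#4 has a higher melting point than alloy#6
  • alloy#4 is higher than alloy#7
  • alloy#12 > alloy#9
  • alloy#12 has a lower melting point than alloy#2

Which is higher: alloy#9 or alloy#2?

alloy#9 < alloy#12 and alloy#12 < alloy#8 give alloy#9 < alloy#8.
Then alloy#8 < alloy#7 extends the chain to alloy#7.
With alloy#7 < alloy#4: alloy#9 < alloy#12 < alloy#8 < alloy#7 < alloy#4.
With alloy#4 < alloy#13: alloy#9 < alloy#12 < alloy#8 < alloy#7 < alloy#4 < alloy#13.
With alloy#13 < alloy#2: alloy#9 < alloy#12 < alloy#8 < alloy#7 < alloy#4 < alloy#13 < alloy#2.
So alloy#9 < alloy#2; alloy#2 is the higher of the two.

alloy#2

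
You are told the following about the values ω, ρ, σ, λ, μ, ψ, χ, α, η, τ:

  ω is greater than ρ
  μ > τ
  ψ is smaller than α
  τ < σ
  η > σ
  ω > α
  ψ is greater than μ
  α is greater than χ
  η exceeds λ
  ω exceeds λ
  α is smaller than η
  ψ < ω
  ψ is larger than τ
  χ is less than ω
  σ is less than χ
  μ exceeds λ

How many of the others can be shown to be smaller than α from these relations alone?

The elements the relations force below α are τ, λ, μ, σ, χ, ψ — no chain reaches any other.
That is 6.

6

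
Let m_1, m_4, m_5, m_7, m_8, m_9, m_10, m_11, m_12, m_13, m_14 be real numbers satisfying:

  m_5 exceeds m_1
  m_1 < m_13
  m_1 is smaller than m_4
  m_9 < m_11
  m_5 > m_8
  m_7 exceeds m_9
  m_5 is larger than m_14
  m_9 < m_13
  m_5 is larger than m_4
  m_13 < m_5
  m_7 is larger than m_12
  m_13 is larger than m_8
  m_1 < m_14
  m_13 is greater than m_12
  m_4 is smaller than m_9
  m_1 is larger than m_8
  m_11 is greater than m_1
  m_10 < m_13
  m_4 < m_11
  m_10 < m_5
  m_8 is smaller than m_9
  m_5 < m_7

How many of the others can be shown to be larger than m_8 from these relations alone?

8

Directly above m_8: m_1, m_9, m_13, m_5.
One step further: m_4, m_14, m_11, m_7 (8 so far).
Nothing else is reachable above m_8; 8 in all.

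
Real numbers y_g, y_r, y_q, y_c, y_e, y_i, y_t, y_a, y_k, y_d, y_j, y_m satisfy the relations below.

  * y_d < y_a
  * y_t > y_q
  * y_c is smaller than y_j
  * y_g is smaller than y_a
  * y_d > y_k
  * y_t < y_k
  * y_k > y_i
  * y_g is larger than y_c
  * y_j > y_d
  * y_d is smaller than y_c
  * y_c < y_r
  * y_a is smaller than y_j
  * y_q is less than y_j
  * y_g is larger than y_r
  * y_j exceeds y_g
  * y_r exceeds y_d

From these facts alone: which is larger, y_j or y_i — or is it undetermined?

Following the relations from y_i: y_i < y_k < y_d < y_c < y_g < y_a < y_j.
So y_j is larger.

y_j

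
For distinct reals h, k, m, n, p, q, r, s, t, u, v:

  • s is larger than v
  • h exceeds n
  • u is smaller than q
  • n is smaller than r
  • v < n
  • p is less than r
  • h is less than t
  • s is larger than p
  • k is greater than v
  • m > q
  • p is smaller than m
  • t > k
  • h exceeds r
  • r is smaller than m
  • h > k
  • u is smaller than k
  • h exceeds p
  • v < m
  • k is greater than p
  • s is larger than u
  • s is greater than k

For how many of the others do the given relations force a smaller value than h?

6

From h the given relations immediately reach p, n, r, k.
From those, u, v — 6 in total.
No other element is forced below h by the given relations, so the count is 6.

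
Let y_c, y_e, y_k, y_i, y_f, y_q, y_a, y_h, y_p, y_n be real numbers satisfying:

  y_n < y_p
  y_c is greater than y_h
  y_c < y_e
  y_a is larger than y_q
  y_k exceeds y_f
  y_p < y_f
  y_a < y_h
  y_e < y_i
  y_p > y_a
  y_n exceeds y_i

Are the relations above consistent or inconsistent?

consistent

Every relation is compatible with y_q < y_a < y_h < y_c < y_e < y_i < y_n < y_p < y_f < y_k; the set is consistent.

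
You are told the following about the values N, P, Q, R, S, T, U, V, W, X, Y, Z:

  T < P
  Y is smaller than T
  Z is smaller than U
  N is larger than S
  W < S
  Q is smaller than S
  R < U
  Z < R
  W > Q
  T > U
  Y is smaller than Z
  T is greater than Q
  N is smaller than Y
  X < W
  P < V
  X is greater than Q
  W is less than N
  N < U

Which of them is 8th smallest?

R

The consecutive relations fix a unique order: Q < X < W < S < N < Y < Z < R < U < T < P < V.
The 8th smallest is R.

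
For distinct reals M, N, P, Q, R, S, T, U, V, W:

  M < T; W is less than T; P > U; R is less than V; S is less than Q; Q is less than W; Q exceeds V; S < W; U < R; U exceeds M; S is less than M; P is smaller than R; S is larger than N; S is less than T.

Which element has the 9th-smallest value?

Chaining the given pairs: N < S < M < U < P < R < V < Q < W < T.
Counting 9 from the smallest end gives W.

W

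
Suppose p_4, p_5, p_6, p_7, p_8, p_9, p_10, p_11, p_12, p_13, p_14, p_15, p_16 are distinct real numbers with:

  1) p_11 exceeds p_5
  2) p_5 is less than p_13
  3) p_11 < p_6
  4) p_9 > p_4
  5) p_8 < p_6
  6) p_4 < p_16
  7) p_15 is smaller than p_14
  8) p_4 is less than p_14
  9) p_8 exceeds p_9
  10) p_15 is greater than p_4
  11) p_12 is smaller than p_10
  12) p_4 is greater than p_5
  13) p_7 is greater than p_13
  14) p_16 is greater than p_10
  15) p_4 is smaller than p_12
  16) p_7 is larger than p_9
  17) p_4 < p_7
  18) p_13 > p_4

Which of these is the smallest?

Chaining upward from p_5: directly above it, p_4, p_11, p_13; then p_12, p_9, p_15, p_6, p_16, p_7, p_14; then p_10, p_8.
That covers every other element, and nothing is given below p_5, so p_5 is the smallest.

p_5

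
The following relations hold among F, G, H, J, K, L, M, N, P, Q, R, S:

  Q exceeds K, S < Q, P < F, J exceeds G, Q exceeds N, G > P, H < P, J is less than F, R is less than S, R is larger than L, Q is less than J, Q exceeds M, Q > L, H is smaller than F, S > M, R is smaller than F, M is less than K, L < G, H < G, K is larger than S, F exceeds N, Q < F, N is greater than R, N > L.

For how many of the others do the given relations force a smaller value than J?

10

From J the given relations immediately reach G, Q.
From those, H, L, P, N, M, S, K — 9 in total.
From those, R — 10 in total.
Nothing else is reachable below J; 10 in all.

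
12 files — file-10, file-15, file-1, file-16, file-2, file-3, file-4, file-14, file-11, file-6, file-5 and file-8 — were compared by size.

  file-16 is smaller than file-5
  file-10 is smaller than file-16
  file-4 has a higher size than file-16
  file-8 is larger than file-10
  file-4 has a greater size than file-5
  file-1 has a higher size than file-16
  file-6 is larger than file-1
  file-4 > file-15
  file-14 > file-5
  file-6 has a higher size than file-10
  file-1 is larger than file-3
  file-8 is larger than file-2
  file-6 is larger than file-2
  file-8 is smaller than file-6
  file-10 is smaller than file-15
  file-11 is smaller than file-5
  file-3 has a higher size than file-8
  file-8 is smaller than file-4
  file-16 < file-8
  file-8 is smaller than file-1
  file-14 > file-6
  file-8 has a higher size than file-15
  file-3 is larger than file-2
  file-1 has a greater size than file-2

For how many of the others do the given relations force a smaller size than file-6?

Directly below file-6: file-2, file-10, file-8, file-1.
One step further: file-16, file-15, file-3 (7 so far).
Nothing else is reachable below file-6; 7 in all.

7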